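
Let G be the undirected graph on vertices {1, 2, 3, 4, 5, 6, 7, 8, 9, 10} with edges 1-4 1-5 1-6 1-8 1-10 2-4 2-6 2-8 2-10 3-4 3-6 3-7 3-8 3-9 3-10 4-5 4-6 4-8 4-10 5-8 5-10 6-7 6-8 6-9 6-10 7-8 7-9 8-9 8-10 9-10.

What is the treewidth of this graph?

4

A width-4 tree decomposition is:
Bags: B1 = {1, 4, 6, 8, 10}  B2 = {1, 4, 5, 8, 10}  B3 = {3, 4, 6, 8, 10}  B4 = {2, 4, 6, 8, 10}  B5 = {3, 6, 8, 9, 10}  B6 = {3, 6, 7, 8, 9}
Tree: B1–B2, B1–B3, B3–B4, B3–B5, B5–B6
The largest bag has 5 vertices, giving width 4; this decomposition certifies tw(G) ≤ 4. Conversely, {1, 4, 5, 8, 10} is a clique of size 5, and the vertices of any clique must share a bag in every tree decomposition; so some bag has ≥ 5 vertices and tw(G) ≥ 4. Hence tw(G) = 4 exactly.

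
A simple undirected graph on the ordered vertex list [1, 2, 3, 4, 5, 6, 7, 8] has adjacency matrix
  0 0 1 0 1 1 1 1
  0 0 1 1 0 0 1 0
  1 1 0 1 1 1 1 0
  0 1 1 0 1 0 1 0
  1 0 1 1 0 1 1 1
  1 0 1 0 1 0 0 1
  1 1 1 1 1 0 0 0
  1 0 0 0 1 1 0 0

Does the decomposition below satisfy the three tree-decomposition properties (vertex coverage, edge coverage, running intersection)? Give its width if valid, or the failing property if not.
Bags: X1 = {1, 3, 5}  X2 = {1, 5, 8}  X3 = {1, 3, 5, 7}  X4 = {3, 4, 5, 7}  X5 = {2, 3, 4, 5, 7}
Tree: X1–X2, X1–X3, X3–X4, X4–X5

A tree decomposition must satisfy three properties: every vertex lies in some bag; for every edge, both endpoints lie together in some bag; and for every vertex, the bags containing it form a connected subtree. Here vertex 6 appears in no bag, so the decomposition is invalid.

No — vertex 6 appears in no bag.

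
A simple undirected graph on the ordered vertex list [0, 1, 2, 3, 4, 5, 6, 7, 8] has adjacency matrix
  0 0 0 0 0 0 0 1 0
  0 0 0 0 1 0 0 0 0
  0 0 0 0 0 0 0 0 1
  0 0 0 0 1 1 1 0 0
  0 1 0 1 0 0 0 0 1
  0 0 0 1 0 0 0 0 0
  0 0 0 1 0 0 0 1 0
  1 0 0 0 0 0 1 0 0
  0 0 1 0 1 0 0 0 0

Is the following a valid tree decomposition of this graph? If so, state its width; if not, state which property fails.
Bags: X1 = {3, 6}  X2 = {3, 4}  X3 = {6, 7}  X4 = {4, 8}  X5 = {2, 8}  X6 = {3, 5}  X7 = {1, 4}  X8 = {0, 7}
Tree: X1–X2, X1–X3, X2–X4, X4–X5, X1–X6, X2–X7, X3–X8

Vertex coverage: the bags together contain {0, 1, 2, 3, 4, 5, 6, 7, 8}, the full vertex set. Edge coverage: each edge of G has both endpoints in at least one bag. Running intersection: for every vertex, the bags containing it form a connected subtree. All three properties hold, so this is a valid tree decomposition of width max|bag| − 1 = 1, and hence tw(G) ≤ 1.

Yes; width 1.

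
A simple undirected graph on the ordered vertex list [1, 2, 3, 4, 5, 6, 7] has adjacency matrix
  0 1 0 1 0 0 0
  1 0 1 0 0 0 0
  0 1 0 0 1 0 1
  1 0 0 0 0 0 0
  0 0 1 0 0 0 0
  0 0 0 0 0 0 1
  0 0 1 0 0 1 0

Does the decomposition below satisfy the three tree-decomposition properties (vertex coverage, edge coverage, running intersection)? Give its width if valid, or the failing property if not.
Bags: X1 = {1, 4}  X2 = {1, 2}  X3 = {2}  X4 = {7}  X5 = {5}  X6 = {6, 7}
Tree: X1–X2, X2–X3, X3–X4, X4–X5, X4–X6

A tree decomposition must satisfy three properties: every vertex lies in some bag; for every edge, both endpoints lie together in some bag; and for every vertex, the bags containing it form a connected subtree. Here vertex 3 appears in no bag, so the decomposition is invalid.

No — vertex 3 appears in no bag.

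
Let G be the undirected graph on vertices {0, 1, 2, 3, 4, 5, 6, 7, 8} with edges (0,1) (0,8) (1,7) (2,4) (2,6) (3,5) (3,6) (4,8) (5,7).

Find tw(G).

A width-2 tree decomposition is:
Bags: B1 = {3, 5, 6}  B2 = {2, 5, 6}  B3 = {2, 4, 5}  B4 = {4, 5, 8}  B5 = {0, 5, 8}  B6 = {0, 1, 5}  B7 = {1, 5, 7}
Tree: B1–B2, B2–B3, B3–B4, B4–B5, B5–B6, B6–B7
Every bag has size at most 3, so the width is 3 − 1 = 2 and tw(G) ≤ 2. Since 5–3–6–2–4–8–0–1–7–5 is a cycle in G, G is not acyclic. Forests are exactly the graphs of treewidth ≤ 1, so tw(G) ≥ 2. Hence tw(G) = 2 exactly.

2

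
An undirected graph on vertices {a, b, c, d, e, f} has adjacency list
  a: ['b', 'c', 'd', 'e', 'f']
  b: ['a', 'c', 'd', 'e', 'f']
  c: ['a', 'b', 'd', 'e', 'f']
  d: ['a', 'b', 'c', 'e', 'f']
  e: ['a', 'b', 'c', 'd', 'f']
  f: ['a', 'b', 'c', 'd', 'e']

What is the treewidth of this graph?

A width-5 tree decomposition is:
Bags: B1 = {a, b, c, d, e, f}
Tree: (single bag)
A single bag containing all 6 vertices is trivially a valid decomposition of width 5. Conversely, {a, b, c, d, e, f} is a clique of size 6, and the vertices of any clique must share a bag in every tree decomposition; so some bag has ≥ 6 vertices and tw(G) ≥ 5. Therefore the treewidth is 5.

5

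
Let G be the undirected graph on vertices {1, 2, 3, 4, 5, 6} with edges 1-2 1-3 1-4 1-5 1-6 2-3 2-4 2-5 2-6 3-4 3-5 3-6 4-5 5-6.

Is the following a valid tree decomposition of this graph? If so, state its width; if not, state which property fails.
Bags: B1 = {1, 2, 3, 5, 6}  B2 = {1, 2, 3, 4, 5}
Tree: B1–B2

Yes; width 4.

Vertex coverage: the bags together contain {1, 2, 3, 4, 5, 6}, the full vertex set. Edge coverage: each edge of G has both endpoints in at least one bag. Running intersection: for every vertex, the bags containing it form a connected subtree. All three properties hold, so this is a valid tree decomposition of width max|bag| − 1 = 4, and hence tw(G) ≤ 4.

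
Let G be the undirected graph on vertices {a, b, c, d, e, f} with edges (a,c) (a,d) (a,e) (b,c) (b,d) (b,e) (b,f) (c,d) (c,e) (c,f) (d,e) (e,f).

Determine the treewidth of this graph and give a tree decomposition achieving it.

Each bag holds 4 vertices, so the decomposition has width 3, which upper-bounds the treewidth. On the other hand G contains the 4-clique {a, c, d, e}. A clique must lie in a single bag of any decomposition, so no decomposition can have width below 3. Hence tw(G) = 3 exactly.

Treewidth 3.
Bags: B1 = {a, c, d, e}  B2 = {b, c, d, e}  B3 = {b, c, e, f}
Tree: B1–B2, B2–B3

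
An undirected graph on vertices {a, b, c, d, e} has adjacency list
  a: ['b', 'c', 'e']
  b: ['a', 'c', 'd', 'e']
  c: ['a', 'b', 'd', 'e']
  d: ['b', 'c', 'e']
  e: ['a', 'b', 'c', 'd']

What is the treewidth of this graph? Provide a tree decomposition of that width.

Treewidth 3.
One such decomposition:
Bags: B1 = {a, b, c, e}  B2 = {b, c, d, e}
Tree: B1–B2

Each bag holds 4 vertices, so the decomposition has width 3, which upper-bounds the treewidth. Conversely, {b, c, d, e} is a clique of size 4, and the vertices of any clique must share a bag in every tree decomposition; so some bag has ≥ 4 vertices and tw(G) ≥ 3. Therefore the treewidth is 3.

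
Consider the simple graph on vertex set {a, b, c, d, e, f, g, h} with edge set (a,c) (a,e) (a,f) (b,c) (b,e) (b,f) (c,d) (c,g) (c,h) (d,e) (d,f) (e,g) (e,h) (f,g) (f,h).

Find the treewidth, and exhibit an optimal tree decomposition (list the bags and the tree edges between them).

Treewidth 3.
One optimal decomposition is:
Bags: B1 = {a, c, e, f}  B2 = {b, c, e, f}  B3 = {c, d, e, f}  B4 = {c, e, f, g}  B5 = {c, e, f, h}
Tree: B1–B2, B2–B3, B3–B4, B4–B5

Each bag holds 4 vertices, so the decomposition has width 3, which upper-bounds the treewidth. For the lower bound: the 4 vertex sets {a,e}, {b,c}, {f}, {d} are disjoint, each induces a connected subgraph, and every pair is joined by at least one edge of G. Contracting each set to a single vertex therefore yields K_{4} as a minor, and since treewidth is minor-monotone, tw(G) ≥ tw(K_{4}) = 3. The upper and lower bounds meet at 3, so that is the treewidth.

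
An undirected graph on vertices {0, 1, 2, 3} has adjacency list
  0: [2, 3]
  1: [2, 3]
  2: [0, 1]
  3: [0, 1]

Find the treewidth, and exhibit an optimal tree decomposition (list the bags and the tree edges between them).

The largest bag has 3 vertices, giving width 2; this decomposition certifies tw(G) ≤ 2. The edges 2–1–3–0–2 form a cycle, so G is not a tree and its treewidth is at least 2. Therefore the treewidth is 2.

Treewidth 2.
One optimal decomposition is:
Bags: B1 = {1, 2, 3}  B2 = {0, 2, 3}
Tree: B1–B2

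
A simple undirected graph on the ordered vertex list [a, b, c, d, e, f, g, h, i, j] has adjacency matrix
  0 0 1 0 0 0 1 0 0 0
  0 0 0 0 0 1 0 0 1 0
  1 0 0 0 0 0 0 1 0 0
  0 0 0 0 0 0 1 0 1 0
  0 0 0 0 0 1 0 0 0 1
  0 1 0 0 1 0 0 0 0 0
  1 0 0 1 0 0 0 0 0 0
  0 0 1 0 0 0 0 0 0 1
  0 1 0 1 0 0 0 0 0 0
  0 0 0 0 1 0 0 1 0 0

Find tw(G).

2

A width-2 tree decomposition is:
Bags: B1 = {e, h, j}  B2 = {e, f, h}  B3 = {b, f, h}  B4 = {b, h, i}  B5 = {d, h, i}  B6 = {d, g, h}  B7 = {a, g, h}  B8 = {a, c, h}
Tree: B1–B2, B2–B3, B3–B4, B4–B5, B5–B6, B6–B7, B7–B8
The largest bag has 3 vertices, giving width 2; this decomposition certifies tw(G) ≤ 2. For the lower bound, G contains the cycle h–j–e–f–b–i–d–g–a–c–h, so G is not a forest; only forests have treewidth ≤ 1, hence tw(G) ≥ 2. The upper and lower bounds meet at 2, so that is the treewidth.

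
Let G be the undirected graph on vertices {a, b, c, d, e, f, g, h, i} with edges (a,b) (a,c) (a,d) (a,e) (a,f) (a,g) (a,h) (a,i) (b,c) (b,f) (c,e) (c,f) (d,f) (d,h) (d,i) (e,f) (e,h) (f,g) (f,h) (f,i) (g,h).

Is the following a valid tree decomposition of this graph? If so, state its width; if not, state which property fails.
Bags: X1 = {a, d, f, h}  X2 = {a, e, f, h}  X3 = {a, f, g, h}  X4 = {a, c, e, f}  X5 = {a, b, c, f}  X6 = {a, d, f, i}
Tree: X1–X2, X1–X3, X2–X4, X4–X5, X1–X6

Yes; width 3.

Checking the three conditions: (i) the bags cover all of {a, b, c, d, e, f, g, h, i}; (ii) for each edge, some bag contains both endpoints; (iii) the bags containing any fixed vertex form a subtree. All hold, so the decomposition is valid with width 4 − 1 = 3.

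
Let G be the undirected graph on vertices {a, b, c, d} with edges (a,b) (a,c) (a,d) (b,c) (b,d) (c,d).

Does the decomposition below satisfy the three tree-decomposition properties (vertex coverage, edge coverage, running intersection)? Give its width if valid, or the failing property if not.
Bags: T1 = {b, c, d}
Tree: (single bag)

No — vertex a appears in no bag.

A tree decomposition must satisfy three properties: every vertex lies in some bag; for every edge, both endpoints lie together in some bag; and for every vertex, the bags containing it form a connected subtree. Here vertex a appears in no bag, so the decomposition is invalid.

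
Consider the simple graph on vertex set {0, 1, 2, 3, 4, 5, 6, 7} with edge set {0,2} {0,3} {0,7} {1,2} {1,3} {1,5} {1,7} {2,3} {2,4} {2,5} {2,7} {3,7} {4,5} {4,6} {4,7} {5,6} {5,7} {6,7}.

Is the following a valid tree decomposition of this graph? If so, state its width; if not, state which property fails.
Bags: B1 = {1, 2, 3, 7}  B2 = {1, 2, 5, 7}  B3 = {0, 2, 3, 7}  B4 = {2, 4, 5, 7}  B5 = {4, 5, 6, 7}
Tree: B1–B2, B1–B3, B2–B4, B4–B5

Checking the three conditions: (i) the bags cover all of {0, 1, 2, 3, 4, 5, 6, 7}; (ii) for each edge, some bag contains both endpoints; (iii) the bags containing any fixed vertex form a subtree. All hold, so the decomposition is valid with width 4 − 1 = 3.

Yes; width 3.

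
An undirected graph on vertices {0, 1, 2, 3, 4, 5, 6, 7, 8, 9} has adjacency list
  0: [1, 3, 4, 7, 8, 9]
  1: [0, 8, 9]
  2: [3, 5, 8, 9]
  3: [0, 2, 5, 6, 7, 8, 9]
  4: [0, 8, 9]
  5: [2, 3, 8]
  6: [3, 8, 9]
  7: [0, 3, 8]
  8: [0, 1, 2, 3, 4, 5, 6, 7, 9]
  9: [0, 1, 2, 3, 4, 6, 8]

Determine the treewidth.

3

A width-3 tree decomposition is:
Bags: B1 = {0, 3, 8, 9}  B2 = {2, 3, 8, 9}  B3 = {3, 6, 8, 9}  B4 = {0, 1, 8, 9}  B5 = {0, 3, 7, 8}  B6 = {0, 4, 8, 9}  B7 = {2, 3, 5, 8}
Tree: B1–B2, B2–B3, B1–B4, B1–B5, B4–B6, B2–B7
The largest bag has 4 vertices, giving width 3; this decomposition certifies tw(G) ≤ 3. Conversely, {0, 1, 8, 9} is a clique of size 4, and the vertices of any clique must share a bag in every tree decomposition; so some bag has ≥ 4 vertices and tw(G) ≥ 3. The upper and lower bounds meet at 3, so that is the treewidth.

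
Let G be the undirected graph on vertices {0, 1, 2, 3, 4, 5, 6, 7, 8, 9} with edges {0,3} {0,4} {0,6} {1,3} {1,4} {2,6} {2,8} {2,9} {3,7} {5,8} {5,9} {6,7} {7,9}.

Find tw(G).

2

A width-2 tree decomposition is:
Bags: B1 = {1, 3, 4}  B2 = {0, 3, 4}  B3 = {0, 3, 7}  B4 = {0, 6, 7}  B5 = {6, 7, 9}  B6 = {2, 6, 9}  B7 = {2, 5, 9}  B8 = {2, 5, 8}
Tree: B1–B2, B2–B3, B3–B4, B4–B5, B5–B6, B6–B7, B7–B8
The largest bag has 3 vertices, giving width 2; this decomposition certifies tw(G) ≤ 2. Since 1–4–0–3–1 is a cycle in G, G is not acyclic. Forests are exactly the graphs of treewidth ≤ 1, so tw(G) ≥ 2. The upper and lower bounds meet at 2, so that is the treewidth.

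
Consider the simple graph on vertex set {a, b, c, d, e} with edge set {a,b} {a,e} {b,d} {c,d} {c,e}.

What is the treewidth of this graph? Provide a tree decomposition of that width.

Each bag holds 3 vertices, so the decomposition has width 2, which upper-bounds the treewidth. For the lower bound, G contains the cycle d–c–e–a–b–d, so G is not a forest; only forests have treewidth ≤ 1, hence tw(G) ≥ 2. Hence tw(G) = 2 exactly.

Treewidth 2.
Bags: B1 = {c, d, e}  B2 = {a, d, e}  B3 = {a, b, d}
Tree: B1–B2, B2–B3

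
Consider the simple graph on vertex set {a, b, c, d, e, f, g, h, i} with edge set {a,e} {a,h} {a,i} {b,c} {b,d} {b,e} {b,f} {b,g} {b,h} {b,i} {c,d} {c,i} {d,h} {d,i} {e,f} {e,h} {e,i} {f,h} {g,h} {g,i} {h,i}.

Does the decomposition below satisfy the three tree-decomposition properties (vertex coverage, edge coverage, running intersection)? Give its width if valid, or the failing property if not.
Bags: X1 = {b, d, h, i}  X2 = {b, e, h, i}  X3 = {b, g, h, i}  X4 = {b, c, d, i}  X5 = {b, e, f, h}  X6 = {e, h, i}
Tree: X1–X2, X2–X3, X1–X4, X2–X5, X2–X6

A tree decomposition must satisfy three properties: every vertex lies in some bag; for every edge, both endpoints lie together in some bag; and for every vertex, the bags containing it form a connected subtree. Here vertex a appears in no bag, so the decomposition is invalid.

No — vertex a appears in no bag.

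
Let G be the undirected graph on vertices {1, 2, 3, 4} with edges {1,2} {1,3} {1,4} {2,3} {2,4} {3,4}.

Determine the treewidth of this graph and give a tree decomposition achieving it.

Treewidth 3.
Bags: B1 = {1, 2, 3, 4}
Tree: (single bag)

With just one bag of size 4, the width is 4 − 1 = 3, so tw(G) ≤ 3. On the other hand G contains the 4-clique {1, 2, 3, 4}. A clique must lie in a single bag of any decomposition, so no decomposition can have width below 3. Hence tw(G) = 3 exactly.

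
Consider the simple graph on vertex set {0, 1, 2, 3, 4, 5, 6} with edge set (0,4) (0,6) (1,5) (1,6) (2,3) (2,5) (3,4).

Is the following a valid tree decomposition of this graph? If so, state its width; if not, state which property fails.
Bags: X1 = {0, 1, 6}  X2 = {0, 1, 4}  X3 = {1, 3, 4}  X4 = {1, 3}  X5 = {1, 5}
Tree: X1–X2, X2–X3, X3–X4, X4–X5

A tree decomposition must satisfy three properties: every vertex lies in some bag; for every edge, both endpoints lie together in some bag; and for every vertex, the bags containing it form a connected subtree. Here vertex 2 appears in no bag, so the decomposition is invalid.

No — vertex 2 appears in no bag.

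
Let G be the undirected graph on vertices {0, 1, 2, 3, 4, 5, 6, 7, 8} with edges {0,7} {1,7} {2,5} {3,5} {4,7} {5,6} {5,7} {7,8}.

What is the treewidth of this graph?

A width-1 tree decomposition is:
Bags: B1 = {5, 7}  B2 = {3, 5}  B3 = {4, 7}  B4 = {1, 7}  B5 = {5, 6}  B6 = {0, 7}  B7 = {2, 5}  B8 = {7, 8}
Tree: B1–B2, B1–B3, B1–B4, B1–B5, B4–B6, B1–B7, B3–B8
Each bag holds 2 vertices, so the decomposition has width 1, which upper-bounds the treewidth. Any graph with an edge has treewidth ≥ 1, and G has the edge 7–5. The upper and lower bounds meet at 1, so that is the treewidth.

1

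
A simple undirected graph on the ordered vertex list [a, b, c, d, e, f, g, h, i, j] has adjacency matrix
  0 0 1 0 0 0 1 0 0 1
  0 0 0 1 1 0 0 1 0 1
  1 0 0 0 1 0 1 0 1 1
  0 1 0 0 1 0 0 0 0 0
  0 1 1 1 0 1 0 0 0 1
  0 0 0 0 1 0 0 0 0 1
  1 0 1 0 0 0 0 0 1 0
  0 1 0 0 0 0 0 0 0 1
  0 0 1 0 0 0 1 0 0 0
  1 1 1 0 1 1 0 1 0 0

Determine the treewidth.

A width-2 tree decomposition is:
Bags: B1 = {a, c, j}  B2 = {a, c, g}  B3 = {c, e, j}  B4 = {b, e, j}  B5 = {b, d, e}  B6 = {e, f, j}  B7 = {c, g, i}  B8 = {b, h, j}
Tree: B1–B2, B1–B3, B3–B4, B4–B5, B4–B6, B2–B7, B4–B8
Every bag has size at most 3, so the width is 3 − 1 = 2 and tw(G) ≤ 2. On the other hand G contains the 3-clique {b, d, e}. A clique must lie in a single bag of any decomposition, so no decomposition can have width below 2. Combining the bounds, tw(G) = 2.

2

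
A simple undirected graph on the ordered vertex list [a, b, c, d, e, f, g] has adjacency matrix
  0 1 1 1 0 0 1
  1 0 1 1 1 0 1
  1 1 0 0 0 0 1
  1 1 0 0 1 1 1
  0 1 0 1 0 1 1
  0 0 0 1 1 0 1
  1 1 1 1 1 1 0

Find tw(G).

A width-3 tree decomposition is:
Bags: B1 = {d, e, f, g}  B2 = {b, d, e, g}  B3 = {a, b, d, g}  B4 = {a, b, c, g}
Tree: B1–B2, B2–B3, B3–B4
The largest bag has 4 vertices, giving width 3; this decomposition certifies tw(G) ≤ 3. On the other hand G contains the 4-clique {d, e, f, g}. A clique must lie in a single bag of any decomposition, so no decomposition can have width below 3. Combining the bounds, tw(G) = 3.

3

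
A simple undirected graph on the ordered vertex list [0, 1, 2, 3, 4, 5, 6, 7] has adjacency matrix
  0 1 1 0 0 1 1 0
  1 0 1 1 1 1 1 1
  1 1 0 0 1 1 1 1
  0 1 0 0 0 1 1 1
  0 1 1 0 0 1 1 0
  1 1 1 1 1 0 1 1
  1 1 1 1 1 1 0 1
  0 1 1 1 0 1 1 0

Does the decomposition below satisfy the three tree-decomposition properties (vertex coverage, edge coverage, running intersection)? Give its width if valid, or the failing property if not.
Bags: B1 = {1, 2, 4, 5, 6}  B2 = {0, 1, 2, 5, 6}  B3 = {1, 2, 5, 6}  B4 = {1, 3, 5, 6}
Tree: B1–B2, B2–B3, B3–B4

No — vertex 7 appears in no bag.

A tree decomposition must satisfy three properties: every vertex lies in some bag; for every edge, both endpoints lie together in some bag; and for every vertex, the bags containing it form a connected subtree. Here vertex 7 appears in no bag, so the decomposition is invalid.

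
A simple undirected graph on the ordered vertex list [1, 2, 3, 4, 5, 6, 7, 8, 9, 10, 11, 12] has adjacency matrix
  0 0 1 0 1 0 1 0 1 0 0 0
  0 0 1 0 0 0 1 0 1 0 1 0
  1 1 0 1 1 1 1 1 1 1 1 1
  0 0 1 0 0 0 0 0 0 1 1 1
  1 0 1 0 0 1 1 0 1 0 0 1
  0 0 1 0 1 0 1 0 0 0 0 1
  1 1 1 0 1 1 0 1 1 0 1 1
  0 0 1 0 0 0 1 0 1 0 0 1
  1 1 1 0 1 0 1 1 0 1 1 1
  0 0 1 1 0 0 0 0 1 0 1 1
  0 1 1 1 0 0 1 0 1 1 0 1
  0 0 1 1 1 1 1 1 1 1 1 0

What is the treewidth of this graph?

A width-4 tree decomposition is:
Bags: B1 = {3, 7, 9, 11, 12}  B2 = {3, 7, 8, 9, 12}  B3 = {2, 3, 7, 9, 11}  B4 = {3, 5, 7, 9, 12}  B5 = {3, 9, 10, 11, 12}  B6 = {3, 5, 6, 7, 12}  B7 = {1, 3, 5, 7, 9}  B8 = {3, 4, 10, 11, 12}
Tree: B1–B2, B1–B3, B2–B4, B1–B5, B4–B6, B4–B7, B5–B8
Each bag holds 5 vertices, so the decomposition has width 4, which upper-bounds the treewidth. For the lower bound, the 5 vertices {3, 9, 10, 11, 12} are pairwise adjacent, and any tree decomposition puts a clique entirely inside one bag — forcing width ≥ 4. The upper and lower bounds meet at 4, so that is the treewidth.

4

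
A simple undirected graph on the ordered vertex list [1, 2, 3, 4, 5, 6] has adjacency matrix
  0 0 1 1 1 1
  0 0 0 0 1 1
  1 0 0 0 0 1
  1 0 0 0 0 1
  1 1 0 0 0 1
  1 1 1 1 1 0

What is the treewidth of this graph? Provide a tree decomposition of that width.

Treewidth 2.
One optimal decomposition is:
Bags: B1 = {2, 5, 6}  B2 = {1, 5, 6}  B3 = {1, 4, 6}  B4 = {1, 3, 6}
Tree: B1–B2, B2–B3, B3–B4

Each bag holds 3 vertices, so the decomposition has width 2, which upper-bounds the treewidth. Conversely, {1, 3, 6} is a clique of size 3, and the vertices of any clique must share a bag in every tree decomposition; so some bag has ≥ 3 vertices and tw(G) ≥ 2. Therefore the treewidth is 2.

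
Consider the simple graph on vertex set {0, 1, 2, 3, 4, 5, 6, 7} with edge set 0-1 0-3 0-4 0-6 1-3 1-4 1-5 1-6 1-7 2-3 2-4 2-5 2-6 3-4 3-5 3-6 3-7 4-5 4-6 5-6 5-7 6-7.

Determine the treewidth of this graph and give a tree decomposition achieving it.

Treewidth 4.
One such decomposition:
Bags: B1 = {1, 3, 4, 5, 6}  B2 = {0, 1, 3, 4, 6}  B3 = {1, 3, 5, 6, 7}  B4 = {2, 3, 4, 5, 6}
Tree: B1–B2, B1–B3, B1–B4

The largest bag has 5 vertices, giving width 4; this decomposition certifies tw(G) ≤ 4. On the other hand G contains the 5-clique {0, 1, 3, 4, 6}. A clique must lie in a single bag of any decomposition, so no decomposition can have width below 4. Therefore the treewidth is 4.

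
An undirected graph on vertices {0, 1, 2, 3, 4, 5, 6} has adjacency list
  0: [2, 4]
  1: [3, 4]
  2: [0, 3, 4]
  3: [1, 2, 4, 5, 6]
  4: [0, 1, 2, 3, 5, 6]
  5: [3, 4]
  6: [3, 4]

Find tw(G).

A width-2 tree decomposition is:
Bags: B1 = {1, 3, 4}  B2 = {2, 3, 4}  B3 = {3, 4, 5}  B4 = {0, 2, 4}  B5 = {3, 4, 6}
Tree: B1–B2, B1–B3, B2–B4, B2–B5
Every bag has size at most 3, so the width is 3 − 1 = 2 and tw(G) ≤ 2. On the other hand G contains the 3-clique {0, 2, 4}. A clique must lie in a single bag of any decomposition, so no decomposition can have width below 2. Hence tw(G) = 2 exactly.

2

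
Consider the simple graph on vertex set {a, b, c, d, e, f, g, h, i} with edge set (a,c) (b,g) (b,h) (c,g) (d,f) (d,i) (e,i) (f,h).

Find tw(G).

1

A width-1 tree decomposition is:
Bags: B1 = {a, c}  B2 = {c, g}  B3 = {b, g}  B4 = {b, h}  B5 = {f, h}  B6 = {d, f}  B7 = {d, i}  B8 = {e, i}
Tree: B1–B2, B2–B3, B3–B4, B4–B5, B5–B6, B6–B7, B7–B8
Each bag holds 2 vertices, so the decomposition has width 1, which upper-bounds the treewidth. G has an edge, so its treewidth is at least 1. Combining the bounds, tw(G) = 1.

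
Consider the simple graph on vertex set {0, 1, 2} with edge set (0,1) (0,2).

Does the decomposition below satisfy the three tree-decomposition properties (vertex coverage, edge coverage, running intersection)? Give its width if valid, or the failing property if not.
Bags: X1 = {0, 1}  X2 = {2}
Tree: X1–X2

A tree decomposition must satisfy three properties: every vertex lies in some bag; for every edge, both endpoints lie together in some bag; and for every vertex, the bags containing it form a connected subtree. Here edge (0,2) lies in no bag, so the decomposition is invalid.

No — edge (0,2) lies in no bag.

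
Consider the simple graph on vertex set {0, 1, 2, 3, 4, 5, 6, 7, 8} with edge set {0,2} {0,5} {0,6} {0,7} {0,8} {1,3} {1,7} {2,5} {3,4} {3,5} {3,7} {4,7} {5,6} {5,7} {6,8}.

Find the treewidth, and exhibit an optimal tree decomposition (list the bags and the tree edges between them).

Treewidth 2.
One optimal decomposition is:
Bags: B1 = {0, 5, 6}  B2 = {0, 2, 5}  B3 = {0, 5, 7}  B4 = {0, 6, 8}  B5 = {3, 5, 7}  B6 = {3, 4, 7}  B7 = {1, 3, 7}
Tree: B1–B2, B1–B3, B1–B4, B3–B5, B5–B6, B6–B7

Every bag has size at most 3, so the width is 3 − 1 = 2 and tw(G) ≤ 2. On the other hand G contains the 3-clique {0, 6, 8}. A clique must lie in a single bag of any decomposition, so no decomposition can have width below 2. The upper and lower bounds meet at 2, so that is the treewidth.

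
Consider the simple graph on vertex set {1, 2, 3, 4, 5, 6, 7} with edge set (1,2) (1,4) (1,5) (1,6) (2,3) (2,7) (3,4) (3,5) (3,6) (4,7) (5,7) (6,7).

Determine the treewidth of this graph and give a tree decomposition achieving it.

Every bag has size at most 4, so the width is 4 − 1 = 3 and tw(G) ≤ 3. For the lower bound: the 4 vertex sets {1,6}, {2,3}, {7}, {5} are disjoint, each induces a connected subgraph, and every pair is joined by at least one edge of G. Contracting each set to a single vertex therefore yields K_{4} as a minor, and since treewidth is minor-monotone, tw(G) ≥ tw(K_{4}) = 3. Combining the bounds, tw(G) = 3.

Treewidth 3.
One optimal decomposition is:
Bags: B1 = {1, 3, 6, 7}  B2 = {1, 2, 3, 7}  B3 = {1, 3, 5, 7}  B4 = {1, 3, 4, 7}
Tree: B1–B2, B2–B3, B3–B4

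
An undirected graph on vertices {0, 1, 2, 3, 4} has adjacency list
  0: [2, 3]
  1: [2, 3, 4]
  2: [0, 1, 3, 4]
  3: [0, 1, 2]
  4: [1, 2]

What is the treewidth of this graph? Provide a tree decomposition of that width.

Treewidth 2.
One such decomposition:
Bags: B1 = {1, 2, 3}  B2 = {1, 2, 4}  B3 = {0, 2, 3}
Tree: B1–B2, B1–B3

Each bag holds 3 vertices, so the decomposition has width 2, which upper-bounds the treewidth. On the other hand G contains the 3-clique {0, 2, 3}. A clique must lie in a single bag of any decomposition, so no decomposition can have width below 2. The upper and lower bounds meet at 2, so that is the treewidth.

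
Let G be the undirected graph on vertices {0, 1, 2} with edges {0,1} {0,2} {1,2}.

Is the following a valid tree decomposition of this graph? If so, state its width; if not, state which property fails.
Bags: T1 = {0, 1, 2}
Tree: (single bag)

Checking the three conditions: (i) the bags cover all of {0, 1, 2}; (ii) for each edge, some bag contains both endpoints; (iii) the bags containing any fixed vertex form a subtree. All hold, so the decomposition is valid with width 3 − 1 = 2.

Yes; width 2.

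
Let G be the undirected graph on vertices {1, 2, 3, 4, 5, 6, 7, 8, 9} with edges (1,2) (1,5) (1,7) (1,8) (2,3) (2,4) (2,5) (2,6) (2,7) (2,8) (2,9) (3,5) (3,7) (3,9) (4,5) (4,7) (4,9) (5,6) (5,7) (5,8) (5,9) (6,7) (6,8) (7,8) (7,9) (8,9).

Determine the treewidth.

4

A width-4 tree decomposition is:
Bags: B1 = {2, 5, 7, 8, 9}  B2 = {1, 2, 5, 7, 8}  B3 = {2, 4, 5, 7, 9}  B4 = {2, 3, 5, 7, 9}  B5 = {2, 5, 6, 7, 8}
Tree: B1–B2, B1–B3, B1–B4, B1–B5
The largest bag has 5 vertices, giving width 4; this decomposition certifies tw(G) ≤ 4. On the other hand G contains the 5-clique {1, 2, 5, 7, 8}. A clique must lie in a single bag of any decomposition, so no decomposition can have width below 4. Combining the bounds, tw(G) = 4.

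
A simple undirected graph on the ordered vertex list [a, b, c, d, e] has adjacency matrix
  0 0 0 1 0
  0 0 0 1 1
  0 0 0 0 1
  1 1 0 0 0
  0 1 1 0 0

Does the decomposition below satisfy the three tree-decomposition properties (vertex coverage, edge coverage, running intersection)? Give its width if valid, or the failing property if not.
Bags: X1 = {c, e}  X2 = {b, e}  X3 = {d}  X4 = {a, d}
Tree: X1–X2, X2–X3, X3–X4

No — edge (b,d) lies in no bag.

A tree decomposition must satisfy three properties: every vertex lies in some bag; for every edge, both endpoints lie together in some bag; and for every vertex, the bags containing it form a connected subtree. Here edge (b,d) lies in no bag, so the decomposition is invalid.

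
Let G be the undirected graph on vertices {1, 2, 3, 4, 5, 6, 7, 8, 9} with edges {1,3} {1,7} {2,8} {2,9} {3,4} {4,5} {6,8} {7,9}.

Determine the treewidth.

A width-1 tree decomposition is:
Bags: B1 = {4, 5}  B2 = {3, 4}  B3 = {1, 3}  B4 = {1, 7}  B5 = {7, 9}  B6 = {2, 9}  B7 = {2, 8}  B8 = {6, 8}
Tree: B1–B2, B2–B3, B3–B4, B4–B5, B5–B6, B6–B7, B7–B8
The largest bag has 2 vertices, giving width 1; this decomposition certifies tw(G) ≤ 1. Any graph with an edge has treewidth ≥ 1, and G has the edge 5–4. The upper and lower bounds meet at 1, so that is the treewidth.

1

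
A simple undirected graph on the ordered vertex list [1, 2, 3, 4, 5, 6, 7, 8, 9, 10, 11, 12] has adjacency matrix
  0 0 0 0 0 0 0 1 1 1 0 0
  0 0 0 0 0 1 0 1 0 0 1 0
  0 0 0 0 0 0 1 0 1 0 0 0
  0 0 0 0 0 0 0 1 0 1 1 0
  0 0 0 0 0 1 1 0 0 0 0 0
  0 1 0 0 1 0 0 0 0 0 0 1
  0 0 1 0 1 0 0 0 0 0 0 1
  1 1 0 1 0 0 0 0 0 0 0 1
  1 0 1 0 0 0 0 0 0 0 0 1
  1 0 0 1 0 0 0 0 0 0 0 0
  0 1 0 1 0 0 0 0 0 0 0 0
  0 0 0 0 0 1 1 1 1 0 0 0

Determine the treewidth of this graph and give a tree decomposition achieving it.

Each bag holds 4 vertices, so the decomposition has width 3, which upper-bounds the treewidth. For the lower bound: the 4 vertex sets {3,5,7}, {6}, {12}, {1,2,8,9} are disjoint, each induces a connected subgraph, and every pair is joined by at least one edge of G. Contracting each set to a single vertex therefore yields K_{4} as a minor, and since treewidth is minor-monotone, tw(G) ≥ tw(K_{4}) = 3. Hence tw(G) = 3 exactly.

Treewidth 3.
One optimal decomposition is:
Bags: B1 = {3, 5, 6, 7}  B2 = {3, 6, 7, 12}  B3 = {3, 6, 9, 12}  B4 = {2, 6, 9, 12}  B5 = {2, 8, 9, 12}  B6 = {1, 2, 8, 9}  B7 = {1, 2, 8, 11}  B8 = {1, 4, 8, 11}  B9 = {1, 4, 10, 11}
Tree: B1–B2, B2–B3, B3–B4, B4–B5, B5–B6, B6–B7, B7–B8, B8–B9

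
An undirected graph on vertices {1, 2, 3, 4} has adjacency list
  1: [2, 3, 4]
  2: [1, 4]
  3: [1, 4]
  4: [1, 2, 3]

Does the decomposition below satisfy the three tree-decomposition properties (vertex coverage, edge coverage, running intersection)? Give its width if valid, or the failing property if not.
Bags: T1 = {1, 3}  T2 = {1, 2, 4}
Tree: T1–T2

A tree decomposition must satisfy three properties: every vertex lies in some bag; for every edge, both endpoints lie together in some bag; and for every vertex, the bags containing it form a connected subtree. Here edge (4,3) lies in no bag, so the decomposition is invalid.

No — edge (4,3) lies in no bag.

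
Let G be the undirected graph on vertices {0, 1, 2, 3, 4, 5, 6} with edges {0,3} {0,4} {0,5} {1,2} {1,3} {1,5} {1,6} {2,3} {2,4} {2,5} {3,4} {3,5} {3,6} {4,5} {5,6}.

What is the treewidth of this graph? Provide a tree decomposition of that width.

The largest bag has 4 vertices, giving width 3; this decomposition certifies tw(G) ≤ 3. On the other hand G contains the 4-clique {0, 3, 4, 5}. A clique must lie in a single bag of any decomposition, so no decomposition can have width below 3. The upper and lower bounds meet at 3, so that is the treewidth.

Treewidth 3.
Bags: B1 = {1, 2, 3, 5}  B2 = {2, 3, 4, 5}  B3 = {0, 3, 4, 5}  B4 = {1, 3, 5, 6}
Tree: B1–B2, B2–B3, B1–B4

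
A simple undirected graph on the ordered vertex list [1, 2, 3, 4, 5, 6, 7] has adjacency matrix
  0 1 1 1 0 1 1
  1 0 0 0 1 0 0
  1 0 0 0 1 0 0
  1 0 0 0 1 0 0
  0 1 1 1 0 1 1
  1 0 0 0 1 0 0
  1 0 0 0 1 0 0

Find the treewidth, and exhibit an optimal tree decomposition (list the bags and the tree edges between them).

Treewidth 2.
Bags: B1 = {1, 5, 6}  B2 = {1, 5, 7}  B3 = {1, 2, 5}  B4 = {1, 4, 5}  B5 = {1, 3, 5}
Tree: B1–B2, B2–B3, B3–B4, B4–B5

Each bag holds 3 vertices, so the decomposition has width 2, which upper-bounds the treewidth. Since 1–6–5–7–1 is a cycle in G, G is not acyclic. Forests are exactly the graphs of treewidth ≤ 1, so tw(G) ≥ 2. Combining the bounds, tw(G) = 2.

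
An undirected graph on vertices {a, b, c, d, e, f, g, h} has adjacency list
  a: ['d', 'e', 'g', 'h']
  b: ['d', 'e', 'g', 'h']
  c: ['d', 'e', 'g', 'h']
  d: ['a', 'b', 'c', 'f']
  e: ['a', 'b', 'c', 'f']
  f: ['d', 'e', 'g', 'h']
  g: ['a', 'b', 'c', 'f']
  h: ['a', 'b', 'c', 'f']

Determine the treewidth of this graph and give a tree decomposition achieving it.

Treewidth 4.
Bags: B1 = {a, b, c, f, g}  B2 = {a, b, c, d, f}  B3 = {a, b, c, f, h}  B4 = {a, b, c, e, f}
Tree: B1–B2, B2–B3, B3–B4

Each bag holds 5 vertices, so the decomposition has width 4, which upper-bounds the treewidth. For the lower bound: the 5 vertex sets {f,g}, {a,d}, {c,h}, {b}, {e} are disjoint, each induces a connected subgraph, and every pair is joined by at least one edge of G. Contracting each set to a single vertex therefore yields K_{5} as a minor, and since treewidth is minor-monotone, tw(G) ≥ tw(K_{5}) = 4. The upper and lower bounds meet at 4, so that is the treewidth.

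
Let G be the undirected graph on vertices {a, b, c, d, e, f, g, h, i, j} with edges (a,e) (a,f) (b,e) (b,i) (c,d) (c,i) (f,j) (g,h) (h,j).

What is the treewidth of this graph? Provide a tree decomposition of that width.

The largest bag has 2 vertices, giving width 1; this decomposition certifies tw(G) ≤ 1. Any graph with an edge has treewidth ≥ 1, and G has the edge g–h. Hence tw(G) = 1 exactly.

Treewidth 1.
One such decomposition:
Bags: B1 = {g, h}  B2 = {h, j}  B3 = {f, j}  B4 = {a, f}  B5 = {a, e}  B6 = {b, e}  B7 = {b, i}  B8 = {c, i}  B9 = {c, d}
Tree: B1–B2, B2–B3, B3–B4, B4–B5, B5–B6, B6–B7, B7–B8, B8–B9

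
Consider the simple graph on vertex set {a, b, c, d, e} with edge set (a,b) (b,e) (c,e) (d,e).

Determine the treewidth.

1

A width-1 tree decomposition is:
Bags: B1 = {b, e}  B2 = {a, b}  B3 = {d, e}  B4 = {c, e}
Tree: B1–B2, B1–B3, B1–B4
Every bag has size at most 2, so the width is 2 − 1 = 1 and tw(G) ≤ 1. Since G has at least one edge (e.g. e–b), it is not an edgeless graph, so tw(G) ≥ 1. Therefore the treewidth is 1.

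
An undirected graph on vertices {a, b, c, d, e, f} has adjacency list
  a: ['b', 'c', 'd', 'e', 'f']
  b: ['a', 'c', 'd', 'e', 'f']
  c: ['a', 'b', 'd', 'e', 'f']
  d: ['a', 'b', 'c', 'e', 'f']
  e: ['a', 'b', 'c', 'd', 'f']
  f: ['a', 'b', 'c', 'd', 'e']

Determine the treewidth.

A width-5 tree decomposition is:
Bags: B1 = {a, b, c, d, e, f}
Tree: (single bag)
A single bag containing all 6 vertices is trivially a valid decomposition of width 5. For the lower bound, the 6 vertices {a, b, c, d, e, f} are pairwise adjacent, and any tree decomposition puts a clique entirely inside one bag — forcing width ≥ 5. Hence tw(G) = 5 exactly.

5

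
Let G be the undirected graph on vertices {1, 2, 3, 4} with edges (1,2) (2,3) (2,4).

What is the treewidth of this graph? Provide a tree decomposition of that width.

Each bag holds 2 vertices, so the decomposition has width 1, which upper-bounds the treewidth. G has an edge, so its treewidth is at least 1. Hence tw(G) = 1 exactly.

Treewidth 1.
One such decomposition:
Bags: B1 = {1, 2}  B2 = {2, 4}  B3 = {2, 3}
Tree: B1–B2, B2–B3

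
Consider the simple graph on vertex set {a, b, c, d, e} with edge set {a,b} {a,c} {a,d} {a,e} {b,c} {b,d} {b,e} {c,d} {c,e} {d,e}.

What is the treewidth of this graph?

A width-4 tree decomposition is:
Bags: B1 = {a, b, c, d, e}
Tree: (single bag)
With just one bag of size 5, the width is 5 − 1 = 4, so tw(G) ≤ 4. Conversely, {a, b, c, d, e} is a clique of size 5, and the vertices of any clique must share a bag in every tree decomposition; so some bag has ≥ 5 vertices and tw(G) ≥ 4. Therefore the treewidth is 4.

4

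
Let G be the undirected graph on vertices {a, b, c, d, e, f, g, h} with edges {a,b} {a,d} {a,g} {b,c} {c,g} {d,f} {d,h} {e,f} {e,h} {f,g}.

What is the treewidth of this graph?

2

A width-2 tree decomposition is:
Bags: B1 = {a, b, c}  B2 = {a, c, g}  B3 = {a, d, g}  B4 = {d, f, g}  B5 = {d, f, h}  B6 = {e, f, h}
Tree: B1–B2, B2–B3, B3–B4, B4–B5, B5–B6
Each bag holds 3 vertices, so the decomposition has width 2, which upper-bounds the treewidth. Since b–c–g–a–b is a cycle in G, G is not acyclic. Forests are exactly the graphs of treewidth ≤ 1, so tw(G) ≥ 2. The upper and lower bounds meet at 2, so that is the treewidth.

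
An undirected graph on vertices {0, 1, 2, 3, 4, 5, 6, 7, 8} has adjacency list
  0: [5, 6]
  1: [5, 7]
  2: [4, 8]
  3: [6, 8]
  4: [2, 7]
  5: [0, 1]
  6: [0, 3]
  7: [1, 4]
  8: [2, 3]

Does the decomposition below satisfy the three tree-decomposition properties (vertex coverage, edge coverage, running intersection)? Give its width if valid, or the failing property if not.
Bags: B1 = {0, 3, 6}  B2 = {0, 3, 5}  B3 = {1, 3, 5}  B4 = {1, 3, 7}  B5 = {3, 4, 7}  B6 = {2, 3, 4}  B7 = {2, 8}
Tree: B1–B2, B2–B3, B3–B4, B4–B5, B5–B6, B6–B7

No — edge (3,8) lies in no bag.

A tree decomposition must satisfy three properties: every vertex lies in some bag; for every edge, both endpoints lie together in some bag; and for every vertex, the bags containing it form a connected subtree. Here edge (3,8) lies in no bag, so the decomposition is invalid.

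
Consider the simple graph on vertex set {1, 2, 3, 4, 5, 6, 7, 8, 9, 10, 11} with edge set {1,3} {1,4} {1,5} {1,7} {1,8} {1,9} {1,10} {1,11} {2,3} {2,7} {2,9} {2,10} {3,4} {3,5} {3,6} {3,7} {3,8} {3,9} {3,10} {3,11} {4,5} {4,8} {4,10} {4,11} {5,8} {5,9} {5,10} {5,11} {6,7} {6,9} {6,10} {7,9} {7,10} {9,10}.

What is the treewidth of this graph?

4

A width-4 tree decomposition is:
Bags: B1 = {1, 3, 4, 5, 10}  B2 = {1, 3, 4, 5, 8}  B3 = {1, 3, 5, 9, 10}  B4 = {1, 3, 4, 5, 11}  B5 = {1, 3, 7, 9, 10}  B6 = {3, 6, 7, 9, 10}  B7 = {2, 3, 7, 9, 10}
Tree: B1–B2, B1–B3, B2–B4, B3–B5, B5–B6, B6–B7
Every bag has size at most 5, so the width is 5 − 1 = 4 and tw(G) ≤ 4. Conversely, {1, 3, 5, 9, 10} is a clique of size 5, and the vertices of any clique must share a bag in every tree decomposition; so some bag has ≥ 5 vertices and tw(G) ≥ 4. The upper and lower bounds meet at 4, so that is the treewidth.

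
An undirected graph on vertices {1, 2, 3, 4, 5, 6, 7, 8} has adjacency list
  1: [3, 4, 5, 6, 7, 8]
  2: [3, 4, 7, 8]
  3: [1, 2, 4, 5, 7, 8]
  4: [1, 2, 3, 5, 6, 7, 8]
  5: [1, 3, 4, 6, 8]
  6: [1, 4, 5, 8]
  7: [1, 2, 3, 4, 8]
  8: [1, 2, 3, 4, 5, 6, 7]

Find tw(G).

4

A width-4 tree decomposition is:
Bags: B1 = {1, 3, 4, 7, 8}  B2 = {1, 3, 4, 5, 8}  B3 = {1, 4, 5, 6, 8}  B4 = {2, 3, 4, 7, 8}
Tree: B1–B2, B2–B3, B1–B4
Every bag has size at most 5, so the width is 5 − 1 = 4 and tw(G) ≤ 4. For the lower bound, the 5 vertices {1, 3, 4, 5, 8} are pairwise adjacent, and any tree decomposition puts a clique entirely inside one bag — forcing width ≥ 4. The upper and lower bounds meet at 4, so that is the treewidth.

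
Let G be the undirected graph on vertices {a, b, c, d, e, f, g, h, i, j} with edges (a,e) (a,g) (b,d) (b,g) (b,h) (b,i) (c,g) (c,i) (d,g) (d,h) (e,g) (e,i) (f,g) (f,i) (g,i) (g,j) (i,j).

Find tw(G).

2

A width-2 tree decomposition is:
Bags: B1 = {c, g, i}  B2 = {g, i, j}  B3 = {b, g, i}  B4 = {e, g, i}  B5 = {b, d, g}  B6 = {a, e, g}  B7 = {f, g, i}  B8 = {b, d, h}
Tree: B1–B2, B1–B3, B2–B4, B3–B5, B4–B6, B1–B7, B5–B8
The largest bag has 3 vertices, giving width 2; this decomposition certifies tw(G) ≤ 2. Conversely, {b, d, g} is a clique of size 3, and the vertices of any clique must share a bag in every tree decomposition; so some bag has ≥ 3 vertices and tw(G) ≥ 2. Hence tw(G) = 2 exactly.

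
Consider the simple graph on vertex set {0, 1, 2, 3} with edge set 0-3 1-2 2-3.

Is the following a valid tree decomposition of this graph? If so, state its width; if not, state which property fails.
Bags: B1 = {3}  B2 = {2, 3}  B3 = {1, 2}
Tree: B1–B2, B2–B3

A tree decomposition must satisfy three properties: every vertex lies in some bag; for every edge, both endpoints lie together in some bag; and for every vertex, the bags containing it form a connected subtree. Here vertex 0 appears in no bag, so the decomposition is invalid.

No — vertex 0 appears in no bag.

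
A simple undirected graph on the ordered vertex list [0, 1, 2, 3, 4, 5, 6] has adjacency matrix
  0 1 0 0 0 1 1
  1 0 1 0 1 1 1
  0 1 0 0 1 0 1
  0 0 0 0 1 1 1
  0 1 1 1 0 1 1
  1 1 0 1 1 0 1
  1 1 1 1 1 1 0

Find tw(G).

A width-3 tree decomposition is:
Bags: B1 = {1, 4, 5, 6}  B2 = {1, 2, 4, 6}  B3 = {0, 1, 5, 6}  B4 = {3, 4, 5, 6}
Tree: B1–B2, B1–B3, B1–B4
Every bag has size at most 4, so the width is 4 − 1 = 3 and tw(G) ≤ 3. Conversely, {0, 1, 5, 6} is a clique of size 4, and the vertices of any clique must share a bag in every tree decomposition; so some bag has ≥ 4 vertices and tw(G) ≥ 3. Combining the bounds, tw(G) = 3.

3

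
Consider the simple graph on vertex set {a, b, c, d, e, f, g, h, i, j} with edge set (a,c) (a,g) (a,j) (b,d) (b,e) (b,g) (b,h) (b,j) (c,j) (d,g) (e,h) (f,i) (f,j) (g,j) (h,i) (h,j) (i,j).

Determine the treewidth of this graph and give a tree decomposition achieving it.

Treewidth 2.
One optimal decomposition is:
Bags: B1 = {a, g, j}  B2 = {b, g, j}  B3 = {b, h, j}  B4 = {h, i, j}  B5 = {f, i, j}  B6 = {b, d, g}  B7 = {b, e, h}  B8 = {a, c, j}
Tree: B1–B2, B2–B3, B3–B4, B4–B5, B2–B6, B3–B7, B1–B8

Every bag has size at most 3, so the width is 3 − 1 = 2 and tw(G) ≤ 2. For the lower bound, the 3 vertices {b, d, g} are pairwise adjacent, and any tree decomposition puts a clique entirely inside one bag — forcing width ≥ 2. Hence tw(G) = 2 exactly.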